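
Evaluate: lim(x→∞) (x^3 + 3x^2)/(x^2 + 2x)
This is an ∞/∞ indeterminate form.

Apply L'Hôpital's rule: differentiate numerator and denominator separately.
  f(x) = x^3 + 3·x^2   ⇒   f'(x) = 3·x^2 + 6·x
  g(x) = x^2 + 2·x   ⇒   g'(x) = 2·x + 2
  lim(x→∞) f'(x)/g'(x) = lim(x→∞) (3·x^2 + 6·x)/(2·x + 2)
  = ∞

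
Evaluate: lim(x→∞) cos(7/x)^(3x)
This is an exponential indeterminate form.

For exponential indeterminate forms, take the natural log:
  Let L = lim(x→∞) cos(7/x)^(3x)
  Then ln(L) = lim(x→∞) [exponent × ln(base)]
  Evaluate using L'Hôpital or standard limits, then exponentiate.
  L = 1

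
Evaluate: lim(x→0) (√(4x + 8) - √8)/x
This is a standard limit.

Factor or rationalize the expression:
  lim(x→0) (√(4x + 8) - √8)/x = sqrt(2)/2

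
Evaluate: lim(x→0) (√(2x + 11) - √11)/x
This is a standard limit.

Factor or rationalize the expression:
  lim(x→0) (√(2x + 11) - √11)/x = sqrt(11)/11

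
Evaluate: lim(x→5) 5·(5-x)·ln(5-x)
This is a 0·∞ indeterminate form.

Rewrite 0·∞ as a quotient (0/0 or ∞/∞ form), then apply L'Hôpital's rule:
  lim(x→5) 5·(5-x)·ln(5-x) = 0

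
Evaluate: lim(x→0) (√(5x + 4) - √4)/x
This is a standard limit.

Factor or rationalize the expression:
  lim(x→0) (√(5x + 4) - √4)/x = 5/4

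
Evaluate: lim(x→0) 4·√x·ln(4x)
This is a 0·∞ indeterminate form.

Rewrite 0·∞ as a quotient (0/0 or ∞/∞ form), then apply L'Hôpital's rule:
  lim(x→0) 4·√x·ln(4x) = 0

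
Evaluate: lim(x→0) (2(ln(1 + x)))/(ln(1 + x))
This is a 0/0 indeterminate form.

Apply L'Hôpital's rule: differentiate numerator and denominator separately.
  f(x) = 2·ln(x + 1)   ⇒   f'(x) = 2/(x + 1)
  g(x) = ln(x + 1)   ⇒   g'(x) = 1/(x + 1)
  lim(x→0) f'(x)/g'(x) = lim(x→0) (2/(x + 1))/(1/(x + 1))
  = 2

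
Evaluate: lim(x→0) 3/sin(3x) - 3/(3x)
This is an ∞-∞ indeterminate form.

Combine fractions or rationalize to convert ∞-∞ to 0/0 form:
  lim(x→0) 3/sin(3x) - 3/(3x) = 0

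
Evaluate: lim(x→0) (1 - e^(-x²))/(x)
This is a 0/0 indeterminate form.

Apply L'Hôpital's rule: differentiate numerator and denominator separately.
  f(x) = 1 - e^(-x^2)   ⇒   f'(x) = 2·x·e^(-x^2)
  g(x) = x   ⇒   g'(x) = 1
  lim(x→0) f'(x)/g'(x) = lim(x→0) (2·x·e^(-x^2))/(1)
  = 0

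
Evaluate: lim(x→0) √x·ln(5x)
This is a 0·∞ indeterminate form.

Rewrite 0·∞ as a quotient (0/0 or ∞/∞ form), then apply L'Hôpital's rule:
  lim(x→0) √x·ln(5x) = 0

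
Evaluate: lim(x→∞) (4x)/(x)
This is an ∞/∞ indeterminate form.

Apply L'Hôpital's rule: differentiate numerator and denominator separately.
  f(x) = 4·x   ⇒   f'(x) = 4
  g(x) = x   ⇒   g'(x) = 1
  lim(x→∞) f'(x)/g'(x) = lim(x→∞) (4)/(1)
  = 4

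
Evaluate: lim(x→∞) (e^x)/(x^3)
This is an ∞/∞ indeterminate form.

Apply L'Hôpital's rule: differentiate numerator and denominator separately.
  f(x) = e^(x)   ⇒   f'(x) = e^(x)
  g(x) = x^3   ⇒   g'(x) = 3·x^2
  lim(x→∞) f'(x)/g'(x) = lim(x→∞) (e^(x))/(3·x^2)
  = ∞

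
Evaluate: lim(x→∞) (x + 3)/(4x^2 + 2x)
This is an ∞/∞ indeterminate form.

Apply L'Hôpital's rule: differentiate numerator and denominator separately.
  f(x) = x + 3   ⇒   f'(x) = 1
  g(x) = 4·x^2 + 2·x   ⇒   g'(x) = 8·x + 2
  lim(x→∞) f'(x)/g'(x) = lim(x→∞) (1)/(8·x + 2)
  = 0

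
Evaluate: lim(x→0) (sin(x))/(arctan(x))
This is a 0/0 indeterminate form.

Apply L'Hôpital's rule: differentiate numerator and denominator separately.
  f(x) = sin(x)   ⇒   f'(x) = cos(x)
  g(x) = atan(x)   ⇒   g'(x) = 1/(x^2 + 1)
  lim(x→0) f'(x)/g'(x) = lim(x→0) (cos(x))/(1/(x^2 + 1))
  = 1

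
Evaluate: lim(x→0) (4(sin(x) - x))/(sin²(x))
This is a 0/0 indeterminate form.

Apply L'Hôpital's rule: differentiate numerator and denominator separately.
  f(x) = -4·x + 4·sin(x)   ⇒   f'(x) = 4·cos(x) - 4
  g(x) = sin(x)^2   ⇒   g'(x) = 2·sin(x)·cos(x)
  lim(x→0) f'(x)/g'(x) = lim(x→0) (4·cos(x) - 4)/(2·sin(x)·cos(x))
  = 0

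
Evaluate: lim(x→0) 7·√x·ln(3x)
This is a 0·∞ indeterminate form.

Rewrite 0·∞ as a quotient (0/0 or ∞/∞ form), then apply L'Hôpital's rule:
  lim(x→0) 7·√x·ln(3x) = 0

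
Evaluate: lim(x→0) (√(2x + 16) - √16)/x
This is a standard limit.

Factor or rationalize the expression:
  lim(x→0) (√(2x + 16) - √16)/x = 1/4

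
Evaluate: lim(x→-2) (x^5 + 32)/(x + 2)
This is a standard limit.

Factor or rationalize the expression:
  lim(x→-2) (x^5 + 32)/(x + 2) = 80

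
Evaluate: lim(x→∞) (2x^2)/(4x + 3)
This is an ∞/∞ indeterminate form.

Apply L'Hôpital's rule: differentiate numerator and denominator separately.
  f(x) = 2·x^2   ⇒   f'(x) = 4·x
  g(x) = 4·x + 3   ⇒   g'(x) = 4
  lim(x→∞) f'(x)/g'(x) = lim(x→∞) (4·x)/(4)
  = ∞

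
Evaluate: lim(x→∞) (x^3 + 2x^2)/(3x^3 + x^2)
This is an ∞/∞ indeterminate form.

Apply L'Hôpital's rule: differentiate numerator and denominator separately.
  f(x) = x^3 + 2·x^2   ⇒   f'(x) = 3·x^2 + 4·x
  g(x) = 3·x^3 + x^2   ⇒   g'(x) = 9·x^2 + 2·x
  lim(x→∞) f'(x)/g'(x) = lim(x→∞) (3·x^2 + 4·x)/(9·x^2 + 2·x)
  = 1/3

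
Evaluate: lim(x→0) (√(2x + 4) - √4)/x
This is a standard limit.

Factor or rationalize the expression:
  lim(x→0) (√(2x + 4) - √4)/x = 1/2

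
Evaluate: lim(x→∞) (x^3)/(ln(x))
This is an ∞/∞ indeterminate form.

Apply L'Hôpital's rule: differentiate numerator and denominator separately.
  f(x) = x^3   ⇒   f'(x) = 3·x^2
  g(x) = ln(x)   ⇒   g'(x) = 1/x
  lim(x→∞) f'(x)/g'(x) = lim(x→∞) (3·x^2)/(1/x)
  = ∞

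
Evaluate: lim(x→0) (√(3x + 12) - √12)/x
This is a standard limit.

Factor or rationalize the expression:
  lim(x→0) (√(3x + 12) - √12)/x = sqrt(3)/4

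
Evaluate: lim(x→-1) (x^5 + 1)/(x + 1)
This is a standard limit.

Factor or rationalize the expression:
  lim(x→-1) (x^5 + 1)/(x + 1) = 5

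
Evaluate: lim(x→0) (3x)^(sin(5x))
This is an exponential indeterminate form.

For exponential indeterminate forms, take the natural log:
  Let L = lim(x→0) (3x)^(sin(5x))
  Then ln(L) = lim(x→0) [exponent × ln(base)]
  Evaluate using L'Hôpital or standard limits, then exponentiate.
  L = 1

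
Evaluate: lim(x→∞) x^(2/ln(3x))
This is an exponential indeterminate form.

For exponential indeterminate forms, take the natural log:
  Let L = lim(x→∞) x^(2/ln(3x))
  Then ln(L) = lim(x→∞) [exponent × ln(base)]
  Evaluate using L'Hôpital or standard limits, then exponentiate.
  L = e²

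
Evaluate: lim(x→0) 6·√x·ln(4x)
This is a 0·∞ indeterminate form.

Rewrite 0·∞ as a quotient (0/0 or ∞/∞ form), then apply L'Hôpital's rule:
  lim(x→0) 6·√x·ln(4x) = 0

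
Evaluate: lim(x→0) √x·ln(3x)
This is a 0·∞ indeterminate form.

Rewrite 0·∞ as a quotient (0/0 or ∞/∞ form), then apply L'Hôpital's rule:
  lim(x→0) √x·ln(3x) = 0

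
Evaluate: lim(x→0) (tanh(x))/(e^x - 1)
This is a 0/0 indeterminate form.

Apply L'Hôpital's rule: differentiate numerator and denominator separately.
  f(x) = tanh(x)   ⇒   f'(x) = 1 - tanh(x)^2
  g(x) = e^(x) - 1   ⇒   g'(x) = e^(x)
  lim(x→0) f'(x)/g'(x) = lim(x→0) (1 - tanh(x)^2)/(e^(x))
  = 1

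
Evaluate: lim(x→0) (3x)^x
This is an exponential indeterminate form.

For exponential indeterminate forms, take the natural log:
  Let L = lim(x→0) (3x)^x
  Then ln(L) = lim(x→0) [exponent × ln(base)]
  Evaluate using L'Hôpital or standard limits, then exponentiate.
  L = 1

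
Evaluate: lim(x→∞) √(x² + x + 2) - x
This is an ∞-∞ indeterminate form.

Combine fractions or rationalize to convert ∞-∞ to 0/0 form:
  lim(x→∞) √(x² + x + 2) - x = 1/2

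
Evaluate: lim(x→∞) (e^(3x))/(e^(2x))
This is an ∞/∞ indeterminate form.

Apply L'Hôpital's rule: differentiate numerator and denominator separately.
  f(x) = e^(3·x)   ⇒   f'(x) = 3·e^(3·x)
  g(x) = e^(2·x)   ⇒   g'(x) = 2·e^(2·x)
  lim(x→∞) f'(x)/g'(x) = lim(x→∞) (3·e^(3·x))/(2·e^(2·x))
  = ∞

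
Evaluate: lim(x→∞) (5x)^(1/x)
This is an exponential indeterminate form.

For exponential indeterminate forms, take the natural log:
  Let L = lim(x→∞) (5x)^(1/x)
  Then ln(L) = lim(x→∞) [exponent × ln(base)]
  Evaluate using L'Hôpital or standard limits, then exponentiate.
  L = 1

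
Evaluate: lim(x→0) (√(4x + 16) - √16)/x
This is a standard limit.

Factor or rationalize the expression:
  lim(x→0) (√(4x + 16) - √16)/x = 1/2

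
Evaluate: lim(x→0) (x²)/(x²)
This is a 0/0 indeterminate form.

Apply L'Hôpital's rule: differentiate numerator and denominator separately.
  f(x) = x^2   ⇒   f'(x) = 2·x
  g(x) = x^2   ⇒   g'(x) = 2·x
  lim(x→0) f'(x)/g'(x) = lim(x→0) (2·x)/(2·x)
  = 1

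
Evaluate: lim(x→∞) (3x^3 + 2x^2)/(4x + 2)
This is an ∞/∞ indeterminate form.

Apply L'Hôpital's rule: differentiate numerator and denominator separately.
  f(x) = 3·x^3 + 2·x^2   ⇒   f'(x) = 9·x^2 + 4·x
  g(x) = 4·x + 2   ⇒   g'(x) = 4
  lim(x→∞) f'(x)/g'(x) = lim(x→∞) (9·x^2 + 4·x)/(4)
  = ∞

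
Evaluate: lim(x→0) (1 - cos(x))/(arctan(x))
This is a 0/0 indeterminate form.

Apply L'Hôpital's rule: differentiate numerator and denominator separately.
  f(x) = 1 - cos(x)   ⇒   f'(x) = sin(x)
  g(x) = atan(x)   ⇒   g'(x) = 1/(x^2 + 1)
  lim(x→0) f'(x)/g'(x) = lim(x→0) (sin(x))/(1/(x^2 + 1))
  = 0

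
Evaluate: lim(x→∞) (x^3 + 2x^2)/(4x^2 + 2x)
This is an ∞/∞ indeterminate form.

Apply L'Hôpital's rule: differentiate numerator and denominator separately.
  f(x) = x^3 + 2·x^2   ⇒   f'(x) = 3·x^2 + 4·x
  g(x) = 4·x^2 + 2·x   ⇒   g'(x) = 8·x + 2
  lim(x→∞) f'(x)/g'(x) = lim(x→∞) (3·x^2 + 4·x)/(8·x + 2)
  = ∞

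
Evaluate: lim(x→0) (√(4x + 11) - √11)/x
This is a standard limit.

Factor or rationalize the expression:
  lim(x→0) (√(4x + 11) - √11)/x = 2·sqrt(11)/11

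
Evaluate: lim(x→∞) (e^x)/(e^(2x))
This is an ∞/∞ indeterminate form.

Apply L'Hôpital's rule: differentiate numerator and denominator separately.
  f(x) = e^(x)   ⇒   f'(x) = e^(x)
  g(x) = e^(2·x)   ⇒   g'(x) = 2·e^(2·x)
  lim(x→∞) f'(x)/g'(x) = lim(x→∞) (e^(x))/(2·e^(2·x))
  = 0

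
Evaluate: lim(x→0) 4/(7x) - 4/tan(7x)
This is an ∞-∞ indeterminate form.

Combine fractions or rationalize to convert ∞-∞ to 0/0 form:
  lim(x→0) 4/(7x) - 4/tan(7x) = 0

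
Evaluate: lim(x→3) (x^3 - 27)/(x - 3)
This is a standard limit.

Factor or rationalize the expression:
  lim(x→3) (x^3 - 27)/(x - 3) = 27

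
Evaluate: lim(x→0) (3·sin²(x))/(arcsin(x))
This is a 0/0 indeterminate form.

Apply L'Hôpital's rule: differentiate numerator and denominator separately.
  f(x) = 3·sin(x)^2   ⇒   f'(x) = 6·sin(x)·cos(x)
  g(x) = asin(x)   ⇒   g'(x) = 1/sqrt(1 - x^2)
  lim(x→0) f'(x)/g'(x) = lim(x→0) (6·sin(x)·cos(x))/(1/sqrt(1 - x^2))
  = 0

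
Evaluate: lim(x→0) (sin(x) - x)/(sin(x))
This is a 0/0 indeterminate form.

Apply L'Hôpital's rule: differentiate numerator and denominator separately.
  f(x) = -x + sin(x)   ⇒   f'(x) = cos(x) - 1
  g(x) = sin(x)   ⇒   g'(x) = cos(x)
  lim(x→0) f'(x)/g'(x) = lim(x→0) (cos(x) - 1)/(cos(x))
  = 0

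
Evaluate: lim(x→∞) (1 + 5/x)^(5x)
This is an exponential indeterminate form.

For exponential indeterminate forms, take the natural log:
  Let L = lim(x→∞) (1 + 5/x)^(5x)
  Then ln(L) = lim(x→∞) [exponent × ln(base)]
  Evaluate using L'Hôpital or standard limits, then exponentiate.
  L = e^(25)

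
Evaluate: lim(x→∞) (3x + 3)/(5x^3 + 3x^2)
This is an ∞/∞ indeterminate form.

Apply L'Hôpital's rule: differentiate numerator and denominator separately.
  f(x) = 3·x + 3   ⇒   f'(x) = 3
  g(x) = 5·x^3 + 3·x^2   ⇒   g'(x) = 15·x^2 + 6·x
  lim(x→∞) f'(x)/g'(x) = lim(x→∞) (3)/(15·x^2 + 6·x)
  = 0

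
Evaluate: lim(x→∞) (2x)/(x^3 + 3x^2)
This is an ∞/∞ indeterminate form.

Apply L'Hôpital's rule: differentiate numerator and denominator separately.
  f(x) = 2·x   ⇒   f'(x) = 2
  g(x) = x^3 + 3·x^2   ⇒   g'(x) = 3·x^2 + 6·x
  lim(x→∞) f'(x)/g'(x) = lim(x→∞) (2)/(3·x^2 + 6·x)
  = 0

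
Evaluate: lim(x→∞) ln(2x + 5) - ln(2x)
This is an ∞-∞ indeterminate form.

Combine fractions or rationalize to convert ∞-∞ to 0/0 form:
  lim(x→∞) ln(2x + 5) - ln(2x) = 0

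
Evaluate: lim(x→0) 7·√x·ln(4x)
This is a 0·∞ indeterminate form.

Rewrite 0·∞ as a quotient (0/0 or ∞/∞ form), then apply L'Hôpital's rule:
  lim(x→0) 7·√x·ln(4x) = 0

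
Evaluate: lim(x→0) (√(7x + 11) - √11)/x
This is a standard limit.

Factor or rationalize the expression:
  lim(x→0) (√(7x + 11) - √11)/x = 7·sqrt(11)/22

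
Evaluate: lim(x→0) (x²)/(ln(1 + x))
This is a 0/0 indeterminate form.

Apply L'Hôpital's rule: differentiate numerator and denominator separately.
  f(x) = x^2   ⇒   f'(x) = 2·x
  g(x) = ln(x + 1)   ⇒   g'(x) = 1/(x + 1)
  lim(x→0) f'(x)/g'(x) = lim(x→0) (2·x)/(1/(x + 1))
  = 0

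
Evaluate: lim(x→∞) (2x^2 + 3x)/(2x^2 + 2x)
This is an ∞/∞ indeterminate form.

Apply L'Hôpital's rule: differentiate numerator and denominator separately.
  f(x) = 2·x^2 + 3·x   ⇒   f'(x) = 4·x + 3
  g(x) = 2·x^2 + 2·x   ⇒   g'(x) = 4·x + 2
  lim(x→∞) f'(x)/g'(x) = lim(x→∞) (4·x + 3)/(4·x + 2)
  = 1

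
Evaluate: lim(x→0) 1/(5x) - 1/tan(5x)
This is an ∞-∞ indeterminate form.

Combine fractions or rationalize to convert ∞-∞ to 0/0 form:
  lim(x→0) 1/(5x) - 1/tan(5x) = 0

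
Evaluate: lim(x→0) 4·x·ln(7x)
This is a 0·∞ indeterminate form.

Rewrite 0·∞ as a quotient (0/0 or ∞/∞ form), then apply L'Hôpital's rule:
  lim(x→0) 4·x·ln(7x) = 0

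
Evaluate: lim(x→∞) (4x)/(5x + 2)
This is an ∞/∞ indeterminate form.

Apply L'Hôpital's rule: differentiate numerator and denominator separately.
  f(x) = 4·x   ⇒   f'(x) = 4
  g(x) = 5·x + 2   ⇒   g'(x) = 5
  lim(x→∞) f'(x)/g'(x) = lim(x→∞) (4)/(5)
  = 4/5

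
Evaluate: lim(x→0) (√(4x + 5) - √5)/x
This is a standard limit.

Factor or rationalize the expression:
  lim(x→0) (√(4x + 5) - √5)/x = 2·sqrt(5)/5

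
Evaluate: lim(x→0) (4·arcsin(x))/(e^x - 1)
This is a 0/0 indeterminate form.

Apply L'Hôpital's rule: differentiate numerator and denominator separately.
  f(x) = 4·asin(x)   ⇒   f'(x) = 4/sqrt(1 - x^2)
  g(x) = e^(x) - 1   ⇒   g'(x) = e^(x)
  lim(x→0) f'(x)/g'(x) = lim(x→0) (4/sqrt(1 - x^2))/(e^(x))
  = 4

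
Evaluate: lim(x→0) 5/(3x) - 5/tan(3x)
This is an ∞-∞ indeterminate form.

Combine fractions or rationalize to convert ∞-∞ to 0/0 form:
  lim(x→0) 5/(3x) - 5/tan(3x) = 0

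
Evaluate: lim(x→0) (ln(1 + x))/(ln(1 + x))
This is a 0/0 indeterminate form.

Apply L'Hôpital's rule: differentiate numerator and denominator separately.
  f(x) = ln(x + 1)   ⇒   f'(x) = 1/(x + 1)
  g(x) = ln(x + 1)   ⇒   g'(x) = 1/(x + 1)
  lim(x→0) f'(x)/g'(x) = lim(x→0) (1/(x + 1))/(1/(x + 1))
  = 1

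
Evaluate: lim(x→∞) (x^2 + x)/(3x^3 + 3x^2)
This is an ∞/∞ indeterminate form.

Apply L'Hôpital's rule: differentiate numerator and denominator separately.
  f(x) = x^2 + x   ⇒   f'(x) = 2·x + 1
  g(x) = 3·x^3 + 3·x^2   ⇒   g'(x) = 9·x^2 + 6·x
  lim(x→∞) f'(x)/g'(x) = lim(x→∞) (2·x + 1)/(9·x^2 + 6·x)
  = 0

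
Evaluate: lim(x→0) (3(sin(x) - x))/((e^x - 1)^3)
This is a 0/0 indeterminate form.

Apply L'Hôpital's rule: differentiate numerator and denominator separately.
  f(x) = -3·x + 3·sin(x)   ⇒   f'(x) = 3·cos(x) - 3
  g(x) = (e^(x) - 1)^3   ⇒   g'(x) = 3·(e^(x) - 1)^2·e^(x)
  lim(x→0) f'(x)/g'(x) = lim(x→0) (3·cos(x) - 3)/(3·(e^(x) - 1)^2·e^(x))
  = -1/2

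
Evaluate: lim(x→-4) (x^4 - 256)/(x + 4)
This is a standard limit.

Factor or rationalize the expression:
  lim(x→-4) (x^4 - 256)/(x + 4) = -256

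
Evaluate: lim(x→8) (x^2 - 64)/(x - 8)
This is a standard limit.

Factor or rationalize the expression:
  lim(x→8) (x^2 - 64)/(x - 8) = 16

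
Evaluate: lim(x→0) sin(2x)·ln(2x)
This is a 0·∞ indeterminate form.

Rewrite 0·∞ as a quotient (0/0 or ∞/∞ form), then apply L'Hôpital's rule:
  lim(x→0) sin(2x)·ln(2x) = 0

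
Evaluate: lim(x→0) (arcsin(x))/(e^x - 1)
This is a 0/0 indeterminate form.

Apply L'Hôpital's rule: differentiate numerator and denominator separately.
  f(x) = asin(x)   ⇒   f'(x) = 1/sqrt(1 - x^2)
  g(x) = e^(x) - 1   ⇒   g'(x) = e^(x)
  lim(x→0) f'(x)/g'(x) = lim(x→0) (1/sqrt(1 - x^2))/(e^(x))
  = 1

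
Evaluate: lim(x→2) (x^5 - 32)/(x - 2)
This is a standard limit.

Factor or rationalize the expression:
  lim(x→2) (x^5 - 32)/(x - 2) = 80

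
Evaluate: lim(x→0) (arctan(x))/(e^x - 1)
This is a 0/0 indeterminate form.

Apply L'Hôpital's rule: differentiate numerator and denominator separately.
  f(x) = atan(x)   ⇒   f'(x) = 1/(x^2 + 1)
  g(x) = e^(x) - 1   ⇒   g'(x) = e^(x)
  lim(x→0) f'(x)/g'(x) = lim(x→0) (1/(x^2 + 1))/(e^(x))
  = 1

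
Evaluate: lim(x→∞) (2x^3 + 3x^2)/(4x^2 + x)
This is an ∞/∞ indeterminate form.

Apply L'Hôpital's rule: differentiate numerator and denominator separately.
  f(x) = 2·x^3 + 3·x^2   ⇒   f'(x) = 6·x^2 + 6·x
  g(x) = 4·x^2 + x   ⇒   g'(x) = 8·x + 1
  lim(x→∞) f'(x)/g'(x) = lim(x→∞) (6·x^2 + 6·x)/(8·x + 1)
  = ∞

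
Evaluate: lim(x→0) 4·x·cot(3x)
This is a 0·∞ indeterminate form.

Rewrite 0·∞ as a quotient (0/0 or ∞/∞ form), then apply L'Hôpital's rule:
  lim(x→0) 4·x·cot(3x) = 4/3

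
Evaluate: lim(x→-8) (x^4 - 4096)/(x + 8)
This is a standard limit.

Factor or rationalize the expression:
  lim(x→-8) (x^4 - 4096)/(x + 8) = -2048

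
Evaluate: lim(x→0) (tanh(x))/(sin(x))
This is a 0/0 indeterminate form.

Apply L'Hôpital's rule: differentiate numerator and denominator separately.
  f(x) = tanh(x)   ⇒   f'(x) = 1 - tanh(x)^2
  g(x) = sin(x)   ⇒   g'(x) = cos(x)
  lim(x→0) f'(x)/g'(x) = lim(x→0) (1 - tanh(x)^2)/(cos(x))
  = 1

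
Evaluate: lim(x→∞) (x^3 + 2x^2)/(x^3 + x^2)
This is an ∞/∞ indeterminate form.

Apply L'Hôpital's rule: differentiate numerator and denominator separately.
  f(x) = x^3 + 2·x^2   ⇒   f'(x) = 3·x^2 + 4·x
  g(x) = x^3 + x^2   ⇒   g'(x) = 3·x^2 + 2·x
  lim(x→∞) f'(x)/g'(x) = lim(x→∞) (3·x^2 + 4·x)/(3·x^2 + 2·x)
  = 1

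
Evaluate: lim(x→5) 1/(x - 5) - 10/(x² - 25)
This is an ∞-∞ indeterminate form.

Combine fractions or rationalize to convert ∞-∞ to 0/0 form:
  lim(x→5) 1/(x - 5) - 10/(x² - 25) = 1/10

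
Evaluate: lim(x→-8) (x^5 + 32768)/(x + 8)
This is a standard limit.

Factor or rationalize the expression:
  lim(x→-8) (x^5 + 32768)/(x + 8) = 20480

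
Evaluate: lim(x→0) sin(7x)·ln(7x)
This is a 0·∞ indeterminate form.

Rewrite 0·∞ as a quotient (0/0 or ∞/∞ form), then apply L'Hôpital's rule:
  lim(x→0) sin(7x)·ln(7x) = 0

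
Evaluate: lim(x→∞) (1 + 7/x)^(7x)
This is an exponential indeterminate form.

For exponential indeterminate forms, take the natural log:
  Let L = lim(x→∞) (1 + 7/x)^(7x)
  Then ln(L) = lim(x→∞) [exponent × ln(base)]
  Evaluate using L'Hôpital or standard limits, then exponentiate.
  L = e^(49)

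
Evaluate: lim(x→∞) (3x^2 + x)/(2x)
This is an ∞/∞ indeterminate form.

Apply L'Hôpital's rule: differentiate numerator and denominator separately.
  f(x) = 3·x^2 + x   ⇒   f'(x) = 6·x + 1
  g(x) = 2·x   ⇒   g'(x) = 2
  lim(x→∞) f'(x)/g'(x) = lim(x→∞) (6·x + 1)/(2)
  = ∞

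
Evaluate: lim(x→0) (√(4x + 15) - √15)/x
This is a standard limit.

Factor or rationalize the expression:
  lim(x→0) (√(4x + 15) - √15)/x = 2·sqrt(15)/15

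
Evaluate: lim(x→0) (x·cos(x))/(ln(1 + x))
This is a 0/0 indeterminate form.

Apply L'Hôpital's rule: differentiate numerator and denominator separately.
  f(x) = x·cos(x)   ⇒   f'(x) = -x·sin(x) + cos(x)
  g(x) = ln(x + 1)   ⇒   g'(x) = 1/(x + 1)
  lim(x→0) f'(x)/g'(x) = lim(x→0) (-x·sin(x) + cos(x))/(1/(x + 1))
  = 1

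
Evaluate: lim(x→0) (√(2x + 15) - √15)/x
This is a standard limit.

Factor or rationalize the expression:
  lim(x→0) (√(2x + 15) - √15)/x = sqrt(15)/15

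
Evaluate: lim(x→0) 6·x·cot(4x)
This is a 0·∞ indeterminate form.

Rewrite 0·∞ as a quotient (0/0 or ∞/∞ form), then apply L'Hôpital's rule:
  lim(x→0) 6·x·cot(4x) = 3/2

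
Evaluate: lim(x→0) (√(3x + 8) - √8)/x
This is a standard limit.

Factor or rationalize the expression:
  lim(x→0) (√(3x + 8) - √8)/x = 3·sqrt(2)/8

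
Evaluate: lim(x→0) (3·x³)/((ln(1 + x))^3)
This is a 0/0 indeterminate form.

Apply L'Hôpital's rule: differentiate numerator and denominator separately.
  f(x) = 3·x^3   ⇒   f'(x) = 9·x^2
  g(x) = ln(x + 1)^3   ⇒   g'(x) = 3·ln(x + 1)^2/(x + 1)
  lim(x→0) f'(x)/g'(x) = lim(x→0) (9·x^2)/(3·ln(x + 1)^2/(x + 1))
  = 3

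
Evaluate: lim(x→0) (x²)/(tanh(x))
This is a 0/0 indeterminate form.

Apply L'Hôpital's rule: differentiate numerator and denominator separately.
  f(x) = x^2   ⇒   f'(x) = 2·x
  g(x) = tanh(x)   ⇒   g'(x) = 1 - tanh(x)^2
  lim(x→0) f'(x)/g'(x) = lim(x→0) (2·x)/(1 - tanh(x)^2)
  = 0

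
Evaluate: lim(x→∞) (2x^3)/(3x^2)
This is an ∞/∞ indeterminate form.

Apply L'Hôpital's rule: differentiate numerator and denominator separately.
  f(x) = 2·x^3   ⇒   f'(x) = 6·x^2
  g(x) = 3·x^2   ⇒   g'(x) = 6·x
  lim(x→∞) f'(x)/g'(x) = lim(x→∞) (6·x^2)/(6·x)
  = ∞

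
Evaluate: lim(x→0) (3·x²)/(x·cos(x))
This is a 0/0 indeterminate form.

Apply L'Hôpital's rule: differentiate numerator and denominator separately.
  f(x) = 3·x^2   ⇒   f'(x) = 6·x
  g(x) = x·cos(x)   ⇒   g'(x) = -x·sin(x) + cos(x)
  lim(x→0) f'(x)/g'(x) = lim(x→0) (6·x)/(-x·sin(x) + cos(x))
  = 0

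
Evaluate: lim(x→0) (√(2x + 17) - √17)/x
This is a standard limit.

Factor or rationalize the expression:
  lim(x→0) (√(2x + 17) - √17)/x = sqrt(17)/17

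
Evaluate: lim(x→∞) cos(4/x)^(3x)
This is an exponential indeterminate form.

For exponential indeterminate forms, take the natural log:
  Let L = lim(x→∞) cos(4/x)^(3x)
  Then ln(L) = lim(x→∞) [exponent × ln(base)]
  Evaluate using L'Hôpital or standard limits, then exponentiate.
  L = 1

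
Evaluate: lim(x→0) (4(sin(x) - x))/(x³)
This is a 0/0 indeterminate form.

Apply L'Hôpital's rule: differentiate numerator and denominator separately.
  f(x) = -4·x + 4·sin(x)   ⇒   f'(x) = 4·cos(x) - 4
  g(x) = x^3   ⇒   g'(x) = 3·x^2
  lim(x→0) f'(x)/g'(x) = lim(x→0) (4·cos(x) - 4)/(3·x^2)
  = -2/3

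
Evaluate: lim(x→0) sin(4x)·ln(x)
This is a 0·∞ indeterminate form.

Rewrite 0·∞ as a quotient (0/0 or ∞/∞ form), then apply L'Hôpital's rule:
  lim(x→0) sin(4x)·ln(x) = 0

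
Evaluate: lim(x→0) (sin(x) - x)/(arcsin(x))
This is a 0/0 indeterminate form.

Apply L'Hôpital's rule: differentiate numerator and denominator separately.
  f(x) = -x + sin(x)   ⇒   f'(x) = cos(x) - 1
  g(x) = asin(x)   ⇒   g'(x) = 1/sqrt(1 - x^2)
  lim(x→0) f'(x)/g'(x) = lim(x→0) (cos(x) - 1)/(1/sqrt(1 - x^2))
  = 0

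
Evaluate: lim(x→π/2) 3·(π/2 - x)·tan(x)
This is a 0·∞ indeterminate form.

Rewrite 0·∞ as a quotient (0/0 or ∞/∞ form), then apply L'Hôpital's rule:
  lim(x→π/2) 3·(π/2 - x)·tan(x) = 3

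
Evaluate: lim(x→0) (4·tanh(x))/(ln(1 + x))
This is a 0/0 indeterminate form.

Apply L'Hôpital's rule: differentiate numerator and denominator separately.
  f(x) = 4·tanh(x)   ⇒   f'(x) = 4 - 4·tanh(x)^2
  g(x) = ln(x + 1)   ⇒   g'(x) = 1/(x + 1)
  lim(x→0) f'(x)/g'(x) = lim(x→0) (4 - 4·tanh(x)^2)/(1/(x + 1))
  = 4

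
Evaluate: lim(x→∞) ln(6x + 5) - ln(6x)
This is an ∞-∞ indeterminate form.

Combine fractions or rationalize to convert ∞-∞ to 0/0 form:
  lim(x→∞) ln(6x + 5) - ln(6x) = 0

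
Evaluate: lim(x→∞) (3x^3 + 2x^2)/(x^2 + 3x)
This is an ∞/∞ indeterminate form.

Apply L'Hôpital's rule: differentiate numerator and denominator separately.
  f(x) = 3·x^3 + 2·x^2   ⇒   f'(x) = 9·x^2 + 4·x
  g(x) = x^2 + 3·x   ⇒   g'(x) = 2·x + 3
  lim(x→∞) f'(x)/g'(x) = lim(x→∞) (9·x^2 + 4·x)/(2·x + 3)
  = ∞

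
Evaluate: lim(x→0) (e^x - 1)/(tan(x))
This is a 0/0 indeterminate form.

Apply L'Hôpital's rule: differentiate numerator and denominator separately.
  f(x) = e^(x) - 1   ⇒   f'(x) = e^(x)
  g(x) = tan(x)   ⇒   g'(x) = tan(x)^2 + 1
  lim(x→0) f'(x)/g'(x) = lim(x→0) (e^(x))/(tan(x)^2 + 1)
  = 1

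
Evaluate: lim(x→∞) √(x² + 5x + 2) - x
This is an ∞-∞ indeterminate form.

Combine fractions or rationalize to convert ∞-∞ to 0/0 form:
  lim(x→∞) √(x² + 5x + 2) - x = 5/2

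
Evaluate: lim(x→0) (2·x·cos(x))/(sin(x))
This is a 0/0 indeterminate form.

Apply L'Hôpital's rule: differentiate numerator and denominator separately.
  f(x) = 2·x·cos(x)   ⇒   f'(x) = -2·x·sin(x) + 2·cos(x)
  g(x) = sin(x)   ⇒   g'(x) = cos(x)
  lim(x→0) f'(x)/g'(x) = lim(x→0) (-2·x·sin(x) + 2·cos(x))/(cos(x))
  = 2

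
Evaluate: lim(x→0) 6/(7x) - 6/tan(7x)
This is an ∞-∞ indeterminate form.

Combine fractions or rationalize to convert ∞-∞ to 0/0 form:
  lim(x→0) 6/(7x) - 6/tan(7x) = 0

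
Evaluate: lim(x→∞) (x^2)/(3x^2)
This is an ∞/∞ indeterminate form.

Apply L'Hôpital's rule: differentiate numerator and denominator separately.
  f(x) = x^2   ⇒   f'(x) = 2·x
  g(x) = 3·x^2   ⇒   g'(x) = 6·x
  lim(x→∞) f'(x)/g'(x) = lim(x→∞) (2·x)/(6·x)
  = 1/3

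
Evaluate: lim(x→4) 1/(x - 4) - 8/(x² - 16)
This is an ∞-∞ indeterminate form.

Combine fractions or rationalize to convert ∞-∞ to 0/0 form:
  lim(x→4) 1/(x - 4) - 8/(x² - 16) = 1/8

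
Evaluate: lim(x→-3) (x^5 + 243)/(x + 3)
This is a standard limit.

Factor or rationalize the expression:
  lim(x→-3) (x^5 + 243)/(x + 3) = 405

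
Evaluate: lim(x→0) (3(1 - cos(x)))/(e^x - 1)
This is a 0/0 indeterminate form.

Apply L'Hôpital's rule: differentiate numerator and denominator separately.
  f(x) = 3 - 3·cos(x)   ⇒   f'(x) = 3·sin(x)
  g(x) = e^(x) - 1   ⇒   g'(x) = e^(x)
  lim(x→0) f'(x)/g'(x) = lim(x→0) (3·sin(x))/(e^(x))
  = 0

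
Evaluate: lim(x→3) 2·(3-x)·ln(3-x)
This is a 0·∞ indeterminate form.

Rewrite 0·∞ as a quotient (0/0 or ∞/∞ form), then apply L'Hôpital's rule:
  lim(x→3) 2·(3-x)·ln(3-x) = 0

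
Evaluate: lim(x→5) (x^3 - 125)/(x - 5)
This is a standard limit.

Factor or rationalize the expression:
  lim(x→5) (x^3 - 125)/(x - 5) = 75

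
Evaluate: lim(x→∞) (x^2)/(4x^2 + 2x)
This is an ∞/∞ indeterminate form.

Apply L'Hôpital's rule: differentiate numerator and denominator separately.
  f(x) = x^2   ⇒   f'(x) = 2·x
  g(x) = 4·x^2 + 2·x   ⇒   g'(x) = 8·x + 2
  lim(x→∞) f'(x)/g'(x) = lim(x→∞) (2·x)/(8·x + 2)
  = 1/4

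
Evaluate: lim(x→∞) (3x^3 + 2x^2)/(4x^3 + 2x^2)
This is an ∞/∞ indeterminate form.

Apply L'Hôpital's rule: differentiate numerator and denominator separately.
  f(x) = 3·x^3 + 2·x^2   ⇒   f'(x) = 9·x^2 + 4·x
  g(x) = 4·x^3 + 2·x^2   ⇒   g'(x) = 12·x^2 + 4·x
  lim(x→∞) f'(x)/g'(x) = lim(x→∞) (9·x^2 + 4·x)/(12·x^2 + 4·x)
  = 3/4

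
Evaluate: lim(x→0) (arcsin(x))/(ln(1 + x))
This is a 0/0 indeterminate form.

Apply L'Hôpital's rule: differentiate numerator and denominator separately.
  f(x) = asin(x)   ⇒   f'(x) = 1/sqrt(1 - x^2)
  g(x) = ln(x + 1)   ⇒   g'(x) = 1/(x + 1)
  lim(x→0) f'(x)/g'(x) = lim(x→0) (1/sqrt(1 - x^2))/(1/(x + 1))
  = 1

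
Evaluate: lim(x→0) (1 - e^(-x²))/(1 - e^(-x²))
This is a 0/0 indeterminate form.

Apply L'Hôpital's rule: differentiate numerator and denominator separately.
  f(x) = 1 - e^(-x^2)   ⇒   f'(x) = 2·x·e^(-x^2)
  g(x) = 1 - e^(-x^2)   ⇒   g'(x) = 2·x·e^(-x^2)
  lim(x→0) f'(x)/g'(x) = lim(x→0) (2·x·e^(-x^2))/(2·x·e^(-x^2))
  = 1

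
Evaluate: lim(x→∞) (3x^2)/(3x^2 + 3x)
This is an ∞/∞ indeterminate form.

Apply L'Hôpital's rule: differentiate numerator and denominator separately.
  f(x) = 3·x^2   ⇒   f'(x) = 6·x
  g(x) = 3·x^2 + 3·x   ⇒   g'(x) = 6·x + 3
  lim(x→∞) f'(x)/g'(x) = lim(x→∞) (6·x)/(6·x + 3)
  = 1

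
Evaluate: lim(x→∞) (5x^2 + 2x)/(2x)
This is an ∞/∞ indeterminate form.

Apply L'Hôpital's rule: differentiate numerator and denominator separately.
  f(x) = 5·x^2 + 2·x   ⇒   f'(x) = 10·x + 2
  g(x) = 2·x   ⇒   g'(x) = 2
  lim(x→∞) f'(x)/g'(x) = lim(x→∞) (10·x + 2)/(2)
  = ∞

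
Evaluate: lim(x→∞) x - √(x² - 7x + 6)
This is an ∞-∞ indeterminate form.

Combine fractions or rationalize to convert ∞-∞ to 0/0 form:
  lim(x→∞) x - √(x² - 7x + 6) = 7/2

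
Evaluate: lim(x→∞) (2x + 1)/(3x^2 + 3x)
This is an ∞/∞ indeterminate form.

Apply L'Hôpital's rule: differentiate numerator and denominator separately.
  f(x) = 2·x + 1   ⇒   f'(x) = 2
  g(x) = 3·x^2 + 3·x   ⇒   g'(x) = 6·x + 3
  lim(x→∞) f'(x)/g'(x) = lim(x→∞) (2)/(6·x + 3)
  = 0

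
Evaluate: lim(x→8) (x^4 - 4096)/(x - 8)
This is a standard limit.

Factor or rationalize the expression:
  lim(x→8) (x^4 - 4096)/(x - 8) = 2048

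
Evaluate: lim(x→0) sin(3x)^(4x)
This is an exponential indeterminate form.

For exponential indeterminate forms, take the natural log:
  Let L = lim(x→0) sin(3x)^(4x)
  Then ln(L) = lim(x→0) [exponent × ln(base)]
  Evaluate using L'Hôpital or standard limits, then exponentiate.
  L = 1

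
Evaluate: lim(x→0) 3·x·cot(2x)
This is a 0·∞ indeterminate form.

Rewrite 0·∞ as a quotient (0/0 or ∞/∞ form), then apply L'Hôpital's rule:
  lim(x→0) 3·x·cot(2x) = 3/2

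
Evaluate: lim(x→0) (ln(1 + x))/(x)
This is a 0/0 indeterminate form.

Apply L'Hôpital's rule: differentiate numerator and denominator separately.
  f(x) = ln(x + 1)   ⇒   f'(x) = 1/(x + 1)
  g(x) = x   ⇒   g'(x) = 1
  lim(x→0) f'(x)/g'(x) = lim(x→0) (1/(x + 1))/(1)
  = 1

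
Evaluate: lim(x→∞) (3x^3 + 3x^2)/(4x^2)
This is an ∞/∞ indeterminate form.

Apply L'Hôpital's rule: differentiate numerator and denominator separately.
  f(x) = 3·x^3 + 3·x^2   ⇒   f'(x) = 9·x^2 + 6·x
  g(x) = 4·x^2   ⇒   g'(x) = 8·x
  lim(x→∞) f'(x)/g'(x) = lim(x→∞) (9·x^2 + 6·x)/(8·x)
  = ∞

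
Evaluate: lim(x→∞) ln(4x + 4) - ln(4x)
This is an ∞-∞ indeterminate form.

Combine fractions or rationalize to convert ∞-∞ to 0/0 form:
  lim(x→∞) ln(4x + 4) - ln(4x) = 0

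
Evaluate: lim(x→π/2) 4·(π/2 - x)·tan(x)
This is a 0·∞ indeterminate form.

Rewrite 0·∞ as a quotient (0/0 or ∞/∞ form), then apply L'Hôpital's rule:
  lim(x→π/2) 4·(π/2 - x)·tan(x) = 4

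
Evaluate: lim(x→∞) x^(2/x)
This is an exponential indeterminate form.

For exponential indeterminate forms, take the natural log:
  Let L = lim(x→∞) x^(2/x)
  Then ln(L) = lim(x→∞) [exponent × ln(base)]
  Evaluate using L'Hôpital or standard limits, then exponentiate.
  L = 1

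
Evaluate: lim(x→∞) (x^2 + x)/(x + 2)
This is an ∞/∞ indeterminate form.

Apply L'Hôpital's rule: differentiate numerator and denominator separately.
  f(x) = x^2 + x   ⇒   f'(x) = 2·x + 1
  g(x) = x + 2   ⇒   g'(x) = 1
  lim(x→∞) f'(x)/g'(x) = lim(x→∞) (2·x + 1)/(1)
  = ∞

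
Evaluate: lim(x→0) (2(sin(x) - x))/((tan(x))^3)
This is a 0/0 indeterminate form.

Apply L'Hôpital's rule: differentiate numerator and denominator separately.
  f(x) = -2·x + 2·sin(x)   ⇒   f'(x) = 2·cos(x) - 2
  g(x) = tan(x)^3   ⇒   g'(x) = (3·tan(x)^2 + 3)·tan(x)^2
  lim(x→0) f'(x)/g'(x) = lim(x→0) (2·cos(x) - 2)/((3·tan(x)^2 + 3)·tan(x)^2)
  = -1/3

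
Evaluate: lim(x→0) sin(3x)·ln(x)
This is a 0·∞ indeterminate form.

Rewrite 0·∞ as a quotient (0/0 or ∞/∞ form), then apply L'Hôpital's rule:
  lim(x→0) sin(3x)·ln(x) = 0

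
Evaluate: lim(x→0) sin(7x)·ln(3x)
This is a 0·∞ indeterminate form.

Rewrite 0·∞ as a quotient (0/0 or ∞/∞ form), then apply L'Hôpital's rule:
  lim(x→0) sin(7x)·ln(3x) = 0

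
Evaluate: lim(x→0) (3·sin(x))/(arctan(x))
This is a 0/0 indeterminate form.

Apply L'Hôpital's rule: differentiate numerator and denominator separately.
  f(x) = 3·sin(x)   ⇒   f'(x) = 3·cos(x)
  g(x) = atan(x)   ⇒   g'(x) = 1/(x^2 + 1)
  lim(x→0) f'(x)/g'(x) = lim(x→0) (3·cos(x))/(1/(x^2 + 1))
  = 3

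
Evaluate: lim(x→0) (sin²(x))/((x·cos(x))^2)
This is a 0/0 indeterminate form.

Apply L'Hôpital's rule: differentiate numerator and denominator separately.
  f(x) = sin(x)^2   ⇒   f'(x) = 2·sin(x)·cos(x)
  g(x) = x^2·cos(x)^2   ⇒   g'(x) = -2·x^2·sin(x)·cos(x) + 2·x·cos(x)^2
  lim(x→0) f'(x)/g'(x) = lim(x→0) (2·sin(x)·cos(x))/(-2·x^2·sin(x)·cos(x) + 2·x·cos(x)^2)
  = 1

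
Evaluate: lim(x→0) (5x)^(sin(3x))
This is an exponential indeterminate form.

For exponential indeterminate forms, take the natural log:
  Let L = lim(x→0) (5x)^(sin(3x))
  Then ln(L) = lim(x→0) [exponent × ln(base)]
  Evaluate using L'Hôpital or standard limits, then exponentiate.
  L = 1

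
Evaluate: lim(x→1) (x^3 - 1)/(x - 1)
This is a standard limit.

Factor or rationalize the expression:
  lim(x→1) (x^3 - 1)/(x - 1) = 3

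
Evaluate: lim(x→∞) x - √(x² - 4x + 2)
This is an ∞-∞ indeterminate form.

Combine fractions or rationalize to convert ∞-∞ to 0/0 form:
  lim(x→∞) x - √(x² - 4x + 2) = 2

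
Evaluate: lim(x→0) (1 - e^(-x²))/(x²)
This is a 0/0 indeterminate form.

Apply L'Hôpital's rule: differentiate numerator and denominator separately.
  f(x) = 1 - e^(-x^2)   ⇒   f'(x) = 2·x·e^(-x^2)
  g(x) = x^2   ⇒   g'(x) = 2·x
  lim(x→0) f'(x)/g'(x) = lim(x→0) (2·x·e^(-x^2))/(2·x)
  = 1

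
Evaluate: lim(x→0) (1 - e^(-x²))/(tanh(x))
This is a 0/0 indeterminate form.

Apply L'Hôpital's rule: differentiate numerator and denominator separately.
  f(x) = 1 - e^(-x^2)   ⇒   f'(x) = 2·x·e^(-x^2)
  g(x) = tanh(x)   ⇒   g'(x) = 1 - tanh(x)^2
  lim(x→0) f'(x)/g'(x) = lim(x→0) (2·x·e^(-x^2))/(1 - tanh(x)^2)
  = 0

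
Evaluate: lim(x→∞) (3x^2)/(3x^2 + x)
This is an ∞/∞ indeterminate form.

Apply L'Hôpital's rule: differentiate numerator and denominator separately.
  f(x) = 3·x^2   ⇒   f'(x) = 6·x
  g(x) = 3·x^2 + x   ⇒   g'(x) = 6·x + 1
  lim(x→∞) f'(x)/g'(x) = lim(x→∞) (6·x)/(6·x + 1)
  = 1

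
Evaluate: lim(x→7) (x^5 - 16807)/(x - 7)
This is a standard limit.

Factor or rationalize the expression:
  lim(x→7) (x^5 - 16807)/(x - 7) = 12005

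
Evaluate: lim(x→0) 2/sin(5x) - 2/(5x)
This is an ∞-∞ indeterminate form.

Combine fractions or rationalize to convert ∞-∞ to 0/0 form:
  lim(x→0) 2/sin(5x) - 2/(5x) = 0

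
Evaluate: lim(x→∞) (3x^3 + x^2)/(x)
This is an ∞/∞ indeterminate form.

Apply L'Hôpital's rule: differentiate numerator and denominator separately.
  f(x) = 3·x^3 + x^2   ⇒   f'(x) = 9·x^2 + 2·x
  g(x) = x   ⇒   g'(x) = 1
  lim(x→∞) f'(x)/g'(x) = lim(x→∞) (9·x^2 + 2·x)/(1)
  = ∞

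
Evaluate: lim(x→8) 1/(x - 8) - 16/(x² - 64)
This is an ∞-∞ indeterminate form.

Combine fractions or rationalize to convert ∞-∞ to 0/0 form:
  lim(x→8) 1/(x - 8) - 16/(x² - 64) = 1/16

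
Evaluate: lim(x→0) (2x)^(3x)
This is an exponential indeterminate form.

For exponential indeterminate forms, take the natural log:
  Let L = lim(x→0) (2x)^(3x)
  Then ln(L) = lim(x→0) [exponent × ln(base)]
  Evaluate using L'Hôpital or standard limits, then exponentiate.
  L = 1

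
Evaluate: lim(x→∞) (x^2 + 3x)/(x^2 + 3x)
This is an ∞/∞ indeterminate form.

Apply L'Hôpital's rule: differentiate numerator and denominator separately.
  f(x) = x^2 + 3·x   ⇒   f'(x) = 2·x + 3
  g(x) = x^2 + 3·x   ⇒   g'(x) = 2·x + 3
  lim(x→∞) f'(x)/g'(x) = lim(x→∞) (2·x + 3)/(2·x + 3)
  = 1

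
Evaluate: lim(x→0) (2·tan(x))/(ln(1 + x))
This is a 0/0 indeterminate form.

Apply L'Hôpital's rule: differentiate numerator and denominator separately.
  f(x) = 2·tan(x)   ⇒   f'(x) = 2·tan(x)^2 + 2
  g(x) = ln(x + 1)   ⇒   g'(x) = 1/(x + 1)
  lim(x→0) f'(x)/g'(x) = lim(x→0) (2·tan(x)^2 + 2)/(1/(x + 1))
  = 2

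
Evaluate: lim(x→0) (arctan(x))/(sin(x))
This is a 0/0 indeterminate form.

Apply L'Hôpital's rule: differentiate numerator and denominator separately.
  f(x) = atan(x)   ⇒   f'(x) = 1/(x^2 + 1)
  g(x) = sin(x)   ⇒   g'(x) = cos(x)
  lim(x→0) f'(x)/g'(x) = lim(x→0) (1/(x^2 + 1))/(cos(x))
  = 1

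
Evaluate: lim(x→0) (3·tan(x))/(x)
This is a 0/0 indeterminate form.

Apply L'Hôpital's rule: differentiate numerator and denominator separately.
  f(x) = 3·tan(x)   ⇒   f'(x) = 3·tan(x)^2 + 3
  g(x) = x   ⇒   g'(x) = 1
  lim(x→0) f'(x)/g'(x) = lim(x→0) (3·tan(x)^2 + 3)/(1)
  = 3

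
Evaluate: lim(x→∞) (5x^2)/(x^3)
This is an ∞/∞ indeterminate form.

Apply L'Hôpital's rule: differentiate numerator and denominator separately.
  f(x) = 5·x^2   ⇒   f'(x) = 10·x
  g(x) = x^3   ⇒   g'(x) = 3·x^2
  lim(x→∞) f'(x)/g'(x) = lim(x→∞) (10·x)/(3·x^2)
  = 0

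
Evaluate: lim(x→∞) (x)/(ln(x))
This is an ∞/∞ indeterminate form.

Apply L'Hôpital's rule: differentiate numerator and denominator separately.
  f(x) = x   ⇒   f'(x) = 1
  g(x) = ln(x)   ⇒   g'(x) = 1/x
  lim(x→∞) f'(x)/g'(x) = lim(x→∞) (1)/(1/x)
  = ∞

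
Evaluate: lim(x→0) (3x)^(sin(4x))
This is an exponential indeterminate form.

For exponential indeterminate forms, take the natural log:
  Let L = lim(x→0) (3x)^(sin(4x))
  Then ln(L) = lim(x→0) [exponent × ln(base)]
  Evaluate using L'Hôpital or standard limits, then exponentiate.
  L = 1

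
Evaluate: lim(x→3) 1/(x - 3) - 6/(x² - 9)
This is an ∞-∞ indeterminate form.

Combine fractions or rationalize to convert ∞-∞ to 0/0 form:
  lim(x→3) 1/(x - 3) - 6/(x² - 9) = 1/6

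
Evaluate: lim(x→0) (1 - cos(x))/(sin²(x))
This is a 0/0 indeterminate form.

Apply L'Hôpital's rule: differentiate numerator and denominator separately.
  f(x) = 1 - cos(x)   ⇒   f'(x) = sin(x)
  g(x) = sin(x)^2   ⇒   g'(x) = 2·sin(x)·cos(x)
  lim(x→0) f'(x)/g'(x) = lim(x→0) (sin(x))/(2·sin(x)·cos(x))
  = 1/2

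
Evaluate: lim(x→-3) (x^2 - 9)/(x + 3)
This is a standard limit.

Factor or rationalize the expression:
  lim(x→-3) (x^2 - 9)/(x + 3) = -6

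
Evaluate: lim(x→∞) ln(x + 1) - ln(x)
This is an ∞-∞ indeterminate form.

Combine fractions or rationalize to convert ∞-∞ to 0/0 form:
  lim(x→∞) ln(x + 1) - ln(x) = 0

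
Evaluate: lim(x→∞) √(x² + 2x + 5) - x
This is an ∞-∞ indeterminate form.

Combine fractions or rationalize to convert ∞-∞ to 0/0 form:
  lim(x→∞) √(x² + 2x + 5) - x = 1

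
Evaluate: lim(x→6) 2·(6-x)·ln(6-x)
This is a 0·∞ indeterminate form.

Rewrite 0·∞ as a quotient (0/0 or ∞/∞ form), then apply L'Hôpital's rule:
  lim(x→6) 2·(6-x)·ln(6-x) = 0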